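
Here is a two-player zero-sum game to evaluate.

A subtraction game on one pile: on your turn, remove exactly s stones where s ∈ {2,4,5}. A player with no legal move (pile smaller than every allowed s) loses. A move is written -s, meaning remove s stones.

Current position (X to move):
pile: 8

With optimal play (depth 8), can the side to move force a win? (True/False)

X winning at [8]: False

ply 1, X at 8 | -2=-1→6*; -4=-1→4; -5=-1→3
ply 2, O at 6 | -2=-1→4; -4=-1→2; -5=+1→1*
ply 3: 1 is terminal -1 (X); from 8 depth 8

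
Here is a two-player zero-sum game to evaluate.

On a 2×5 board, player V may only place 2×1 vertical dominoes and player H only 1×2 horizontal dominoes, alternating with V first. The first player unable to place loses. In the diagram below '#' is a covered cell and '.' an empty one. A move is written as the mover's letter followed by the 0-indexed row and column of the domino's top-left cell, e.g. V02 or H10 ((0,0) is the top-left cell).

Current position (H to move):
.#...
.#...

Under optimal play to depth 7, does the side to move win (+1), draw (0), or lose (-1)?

value(.#.../.#..., H) = -1

p1 H@[.#.../.#...]: H02[.###./.#...]-1* H03[.#.##/.#...]-1 H12[.#.../.###.]-1 H13[.#.../.#.##]-1
p2 V@[.###./.#...]: V00[####./##...]-1 V04[.####/.#..#]+1*
p3 H@[.####/.#..#]: H12[.####/.####]-1*
p4 V@[.####/.####]: V00[#####/#####]+1*
p5 H@[#####/#####] terminal -1; root [.#.../.#...] d7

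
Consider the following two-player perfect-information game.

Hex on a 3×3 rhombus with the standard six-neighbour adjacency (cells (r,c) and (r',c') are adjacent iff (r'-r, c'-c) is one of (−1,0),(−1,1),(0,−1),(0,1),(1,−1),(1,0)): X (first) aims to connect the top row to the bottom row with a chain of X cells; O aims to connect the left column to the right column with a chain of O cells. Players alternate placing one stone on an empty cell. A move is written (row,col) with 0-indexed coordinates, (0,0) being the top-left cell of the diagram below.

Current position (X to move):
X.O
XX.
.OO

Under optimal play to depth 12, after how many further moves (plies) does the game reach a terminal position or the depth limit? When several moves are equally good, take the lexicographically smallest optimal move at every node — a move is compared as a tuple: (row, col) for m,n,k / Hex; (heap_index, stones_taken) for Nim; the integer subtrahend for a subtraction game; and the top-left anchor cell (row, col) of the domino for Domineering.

PV length from [X.O/XX./.OO]: 1 ply

[X.O/XX./.OO] X move#1: (0,1):-1/XXO/XX./.OO, (1,2):-1/X.O/XXX/.OO, (2,0):+1/X.O/XX./XOO*
[X.O/XX./XOO] end (terminal -1, O#2); searched X.O/XX./.OO to 12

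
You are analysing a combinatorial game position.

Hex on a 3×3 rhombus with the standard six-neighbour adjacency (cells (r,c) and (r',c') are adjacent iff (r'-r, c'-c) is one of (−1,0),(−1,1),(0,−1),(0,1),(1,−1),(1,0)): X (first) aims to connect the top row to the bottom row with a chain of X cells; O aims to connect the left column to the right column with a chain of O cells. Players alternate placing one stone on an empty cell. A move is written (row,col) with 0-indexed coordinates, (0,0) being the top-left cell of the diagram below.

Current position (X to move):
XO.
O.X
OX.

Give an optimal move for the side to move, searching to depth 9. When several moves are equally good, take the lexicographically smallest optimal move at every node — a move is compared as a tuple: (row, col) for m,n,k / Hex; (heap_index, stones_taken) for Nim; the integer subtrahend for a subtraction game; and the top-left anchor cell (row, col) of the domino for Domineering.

[XO./O.X/OX.] X move#1: (0,2):+1/XOX/O.X/OX.*, (1,1):-1/XO./OXX/OX., (2,2):-1/XO./O.X/OXX
[XOX/O.X/OX.] end (terminal -1, O#2); searched XO./O.X/OX. to 9

X's best at [XO./O.X/OX.]: (0,2)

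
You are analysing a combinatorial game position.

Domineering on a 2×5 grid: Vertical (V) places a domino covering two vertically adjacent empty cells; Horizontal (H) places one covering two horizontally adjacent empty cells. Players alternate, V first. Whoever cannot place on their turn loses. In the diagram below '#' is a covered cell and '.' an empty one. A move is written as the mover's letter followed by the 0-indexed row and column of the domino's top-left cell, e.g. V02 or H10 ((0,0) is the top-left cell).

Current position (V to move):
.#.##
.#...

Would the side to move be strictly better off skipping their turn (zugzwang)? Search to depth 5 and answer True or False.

[.#.##/.#...] V move#1: V00:-1/##.##/##..., V02:+1/.####/.##..*
[.####/.##..] H move#2: H13:-1/.####/.####*
[.####/.####] V move#3: V00:+1/#####/#####*
[#####/#####] end (terminal -1, H#4); searched .#.##/.#... to 5
pass branch (H moves first from the same position):
  | [.#.##/.#...] H move#1: H12:-1/.#.##/.###.*, H13:-1/.#.##/.#.##
  | [.#.##/.###.] V move#2: V00:+1/##.##/####.*
  | [##.##/####.] end (terminal -1, H#3); searched .#.##/.#... to 5
V moving scores +1; V passing scores +1

zugzwang(.#.##/.#..., V) = False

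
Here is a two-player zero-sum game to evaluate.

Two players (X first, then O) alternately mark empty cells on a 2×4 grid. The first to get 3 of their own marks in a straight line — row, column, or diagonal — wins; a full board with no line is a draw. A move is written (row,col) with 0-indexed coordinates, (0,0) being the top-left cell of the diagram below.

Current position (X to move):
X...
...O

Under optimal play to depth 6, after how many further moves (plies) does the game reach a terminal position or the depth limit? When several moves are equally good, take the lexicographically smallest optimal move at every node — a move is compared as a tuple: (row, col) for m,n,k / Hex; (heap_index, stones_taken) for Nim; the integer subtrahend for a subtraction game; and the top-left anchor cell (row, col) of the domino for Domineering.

PV length from [X.../...O]: 6 plies

p1 X@[X.../...O]: (0,1)[XX../...O]+0* (0,2)[X.X./...O]+0 (0,3)[X..X/...O]+0 (1,0)[X.../X..O]+0 (1,1)[X.../.X.O]+0 (1,2)[X.../..XO]+0
p2 O@[XX../...O]: (0,2)[XXO./...O]+0* (0,3)[XX.O/...O]-1 (1,0)[XX../O..O]-1 (1,1)[XX../.O.O]-1 (1,2)[XX../..OO]-1
p3 X@[XXO./...O]: (0,3)[XXOX/...O]+0* (1,0)[XXO./X..O]+0 (1,1)[XXO./.X.O]+0 (1,2)[XXO./..XO]+0
p4 O@[XXOX/...O]: (1,0)[XXOX/O..O]+0* (1,1)[XXOX/.O.O]+0 (1,2)[XXOX/..OO]+0
p5 X@[XXOX/O..O]: (1,1)[XXOX/OX.O]+0* (1,2)[XXOX/O.XO]+0
p6 O@[XXOX/OX.O]: (1,2)[XXOX/OXOO]+0*
p7 X@[XXOX/OXOO] terminal +0; root [X.../...O] d6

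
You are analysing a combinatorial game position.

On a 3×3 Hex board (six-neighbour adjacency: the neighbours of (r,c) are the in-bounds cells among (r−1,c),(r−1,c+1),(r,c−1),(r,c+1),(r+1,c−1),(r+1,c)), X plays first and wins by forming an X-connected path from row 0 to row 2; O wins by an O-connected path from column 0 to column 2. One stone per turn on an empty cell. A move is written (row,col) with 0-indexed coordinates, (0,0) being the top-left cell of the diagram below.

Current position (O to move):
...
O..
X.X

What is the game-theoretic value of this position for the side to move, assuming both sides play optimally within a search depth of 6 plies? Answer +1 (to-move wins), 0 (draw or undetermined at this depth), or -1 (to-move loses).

[.../O../X.X] O move#1: (0,0):-1/O../O../X.X, (0,1):-1/.O./O../X.X, (0,2):+1/..O/O../X.X*, (1,1):+1/.../OO./X.X, (1,2):-1/.../O.O/X.X, (2,1):-1/.../O../XOX
[..O/O../X.X] X move#2: (0,0):-1/X.O/O../X.X*, (0,1):-1/.XO/O../X.X, (1,1):-1/..O/OX./X.X, (1,2):-1/..O/O.X/X.X, (2,1):-1/..O/O../XXX
[X.O/O../X.X] O move#3: (0,1):+1/XOO/O../X.X*, (1,1):+1/X.O/OO./X.X, (1,2):+1/X.O/O.O/X.X, (2,1):+1/X.O/O../XOX
[XOO/O../X.X] end (terminal -1, X#4); searched .../O../X.X to 6

value(.../O../X.X, O) = +1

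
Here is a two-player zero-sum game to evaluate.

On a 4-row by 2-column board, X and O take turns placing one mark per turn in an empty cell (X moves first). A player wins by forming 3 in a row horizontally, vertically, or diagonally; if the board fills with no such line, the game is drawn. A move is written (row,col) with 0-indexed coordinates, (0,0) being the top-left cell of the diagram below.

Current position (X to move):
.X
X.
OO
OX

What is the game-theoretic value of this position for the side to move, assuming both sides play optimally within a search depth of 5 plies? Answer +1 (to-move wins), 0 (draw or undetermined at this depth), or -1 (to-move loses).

p1 X@[.X/X./OO/OX]: (0,0)[XX/X./OO/OX]+0* (1,1)[.X/XX/OO/OX]+0
p2 O@[XX/X./OO/OX]: (1,1)[XX/XO/OO/OX]+0*
p3 X@[XX/XO/OO/OX] terminal +0; root [.X/X./OO/OX] d5

value(.X/X./OO/OX, X) = 0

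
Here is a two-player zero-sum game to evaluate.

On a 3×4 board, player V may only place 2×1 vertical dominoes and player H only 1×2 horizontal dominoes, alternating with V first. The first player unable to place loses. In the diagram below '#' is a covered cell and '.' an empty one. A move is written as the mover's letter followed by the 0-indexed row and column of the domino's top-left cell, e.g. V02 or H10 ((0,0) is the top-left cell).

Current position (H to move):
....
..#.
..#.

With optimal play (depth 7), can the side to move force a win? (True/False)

ply 1, H at ..../..#./..#. | H00=-1→##../..#./..#.; H01=-1→.##./..#./..#.; H02=-1→..##/..#./..#.; H10=+1→..../###./..#.*; H20=-1→..../..#./###.
ply 2, V at ..../###./..#. | V03=-1→...#/####/..#.*; V13=-1→..../####/..##
ply 3, H at ...#/####/..#. | H00=+1→##.#/####/..#.*; H01=+1→.###/####/..#.; H20=+1→...#/####/###.
ply 4: ##.#/####/..#. is terminal -1 (V); from ..../..#./..#. depth 7

H winning at [..../..#./..#.]: True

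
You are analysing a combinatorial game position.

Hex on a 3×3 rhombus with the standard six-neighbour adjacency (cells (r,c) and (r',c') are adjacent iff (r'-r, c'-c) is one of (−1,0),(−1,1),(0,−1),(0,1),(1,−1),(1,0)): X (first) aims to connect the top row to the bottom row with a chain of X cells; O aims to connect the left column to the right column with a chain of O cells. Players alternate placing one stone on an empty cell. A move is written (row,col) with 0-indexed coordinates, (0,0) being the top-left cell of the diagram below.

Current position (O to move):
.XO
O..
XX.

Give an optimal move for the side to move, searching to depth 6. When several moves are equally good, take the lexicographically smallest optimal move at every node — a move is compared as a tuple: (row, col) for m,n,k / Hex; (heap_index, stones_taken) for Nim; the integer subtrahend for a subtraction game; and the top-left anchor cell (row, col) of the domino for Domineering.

ply 1, O at .XO/O../XX. | (0,0)=-1→OXO/O../XX.; (1,1)=+1→.XO/OO./XX.*; (1,2)=-1→.XO/O.O/XX.; (2,2)=-1→.XO/O../XXO
ply 2: .XO/OO./XX. is terminal -1 (X); from .XO/O../XX. depth 6

O's best at [.XO/O../XX.]: (1,1)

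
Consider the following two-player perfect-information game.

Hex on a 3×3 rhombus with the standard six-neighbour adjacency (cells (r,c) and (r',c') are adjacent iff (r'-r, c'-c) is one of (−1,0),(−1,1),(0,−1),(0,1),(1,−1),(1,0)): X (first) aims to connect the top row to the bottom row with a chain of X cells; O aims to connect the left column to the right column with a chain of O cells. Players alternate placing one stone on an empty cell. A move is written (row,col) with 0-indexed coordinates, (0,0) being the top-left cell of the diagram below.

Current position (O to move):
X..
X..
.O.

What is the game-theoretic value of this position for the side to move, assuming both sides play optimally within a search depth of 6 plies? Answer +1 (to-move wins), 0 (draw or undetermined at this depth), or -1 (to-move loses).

value(X../X../.O., O) = +1

[X../X../.O.] O move#1: (0,1):-1/XO./X../.O., (0,2):-1/X.O/X../.O., (1,1):-1/X../XO./.O., (1,2):-1/X../X.O/.O., (2,0):+1/X../X../OO.*, (2,2):-1/X../X../.OO
[X../X../OO.] X move#2: (0,1):-1/XX./X../OO.*, (0,2):-1/X.X/X../OO., (1,1):-1/X../XX./OO., (1,2):-1/X../X.X/OO., (2,2):-1/X../X../OOX
[XX./X../OO.] O move#3: (0,2):+1/XXO/X../OO.*, (1,1):+1/XX./XO./OO., (1,2):+1/XX./X.O/OO., (2,2):+1/XX./X../OOO
[XXO/X../OO.] X move#4: (1,1):-1/XXO/XX./OO.*, (1,2):-1/XXO/X.X/OO., (2,2):-1/XXO/X../OOX
[XXO/XX./OO.] O move#5: (1,2):+1/XXO/XXO/OO.*, (2,2):+1/XXO/XX./OOO
[XXO/XXO/OO.] end (terminal -1, X#6); searched X../X../.O. to 6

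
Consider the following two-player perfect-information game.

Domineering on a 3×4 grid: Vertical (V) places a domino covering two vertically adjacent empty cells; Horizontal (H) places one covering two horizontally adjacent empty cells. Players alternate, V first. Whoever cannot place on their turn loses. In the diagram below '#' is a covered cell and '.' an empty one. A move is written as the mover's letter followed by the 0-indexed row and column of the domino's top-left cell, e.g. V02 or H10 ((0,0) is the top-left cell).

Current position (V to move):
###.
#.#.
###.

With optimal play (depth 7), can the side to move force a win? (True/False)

V winning at [###./#.#./###.]: True

[###./#.#./###.] V move#1: V03:+1/####/#.##/###.*, V13:+1/###./#.##/####
[####/#.##/###.] end (terminal -1, H#2); searched ###./#.#./###. to 7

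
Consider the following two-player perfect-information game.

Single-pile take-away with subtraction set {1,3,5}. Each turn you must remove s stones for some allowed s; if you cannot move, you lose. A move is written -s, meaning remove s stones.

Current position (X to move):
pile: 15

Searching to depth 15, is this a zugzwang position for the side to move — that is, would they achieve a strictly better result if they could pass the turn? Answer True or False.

ply 1, X at 15 | -1=+1→14*; -3=+1→12; -5=+1→10
ply 2, O at 14 | -1=-1→13*; -3=-1→11; -5=-1→9
ply 3, X at 13 | -1=+1→12*; -3=+1→10; -5=+1→8
ply 4, O at 12 | -1=-1→11*; -3=-1→9; -5=-1→7
ply 5, X at 11 | -1=+1→10*; -3=+1→8; -5=+1→6
ply 6, O at 10 | -1=-1→9*; -3=-1→7; -5=-1→5
ply 7, X at 9 | -1=+1→8*; -3=+1→6; -5=+1→4
ply 8, O at 8 | -1=-1→7*; -3=-1→5; -5=-1→3
ply 9, X at 7 | -1=+1→6*; -3=+1→4; -5=+1→2
ply 10, O at 6 | -1=-1→5*; -3=-1→3; -5=-1→1
ply 11, X at 5 | -1=+1→4*; -3=+1→2; -5=+1→0
ply 12, O at 4 | -1=-1→3*; -3=-1→1
ply 13, X at 3 | -1=+1→2*; -3=+1→0
ply 14, O at 2 | -1=-1→1*
ply 15, X at 1 | -1=+1→0*
ply 16: 0 is terminal -1 (O); from 15 depth 15
if X skipped the turn, O would face:
~ ply 1, O at 15 | -1=+1→14*; -3=+1→12; -5=+1→10
~ ply 2, X at 14 | -1=-1→13*; -3=-1→11; -5=-1→9
~ ply 3, O at 13 | -1=+1→12*; -3=+1→10; -5=+1→8
~ ply 4, X at 12 | -1=-1→11*; -3=-1→9; -5=-1→7
~ ply 5, O at 11 | -1=+1→10*; -3=+1→8; -5=+1→6
~ ply 6, X at 10 | -1=-1→9*; -3=-1→7; -5=-1→5
~ ply 7, O at 9 | -1=+1→8*; -3=+1→6; -5=+1→4
~ ply 8, X at 8 | -1=-1→7*; -3=-1→5; -5=-1→3
~ ply 9, O at 7 | -1=+1→6*; -3=+1→4; -5=+1→2
~ ply 10, X at 6 | -1=-1→5*; -3=-1→3; -5=-1→1
~ ply 11, O at 5 | -1=+1→4*; -3=+1→2; -5=+1→0
~ ply 12, X at 4 | -1=-1→3*; -3=-1→1
~ ply 13, O at 3 | -1=+1→2*; -3=+1→0
~ ply 14, X at 2 | -1=-1→1*
~ ply 15, O at 1 | -1=+1→0*
~ ply 16: 0 is terminal -1 (X); from 15 depth 15
compare (X): move=+1 vs pass=-1

zugzwang(15, X) = False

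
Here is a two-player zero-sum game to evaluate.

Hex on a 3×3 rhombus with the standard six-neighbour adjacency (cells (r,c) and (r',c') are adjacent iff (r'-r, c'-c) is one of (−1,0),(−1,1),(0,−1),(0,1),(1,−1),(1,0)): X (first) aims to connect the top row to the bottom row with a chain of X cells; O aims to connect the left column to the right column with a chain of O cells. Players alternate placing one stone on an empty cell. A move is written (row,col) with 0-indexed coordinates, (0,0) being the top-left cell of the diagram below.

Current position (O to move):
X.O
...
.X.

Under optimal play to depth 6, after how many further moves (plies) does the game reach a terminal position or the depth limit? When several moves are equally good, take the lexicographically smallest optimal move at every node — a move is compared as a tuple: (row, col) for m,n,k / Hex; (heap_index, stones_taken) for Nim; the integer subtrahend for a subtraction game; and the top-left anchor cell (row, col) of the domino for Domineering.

[X.O/.../.X.] O move#1: (0,1):-1/XOO/.../.X., (1,0):+1/X.O/O../.X.*, (1,1):+1/X.O/.O./.X., (1,2):-1/X.O/..O/.X., (2,0):-1/X.O/.../OX., (2,2):-1/X.O/.../.XO
[X.O/O../.X.] X move#2: (0,1):-1/XXO/O../.X.*, (1,1):-1/X.O/OX./.X., (1,2):-1/X.O/O.X/.X., (2,0):-1/X.O/O../XX., (2,2):-1/X.O/O../.XX
[XXO/O../.X.] O move#3: (1,1):+1/XXO/OO./.X.*, (1,2):-1/XXO/O.O/.X., (2,0):-1/XXO/O../OX., (2,2):-1/XXO/O../.XO
[XXO/OO./.X.] end (terminal -1, X#4); searched X.O/.../.X. to 6

PV length from [X.O/.../.X.]: 3 plies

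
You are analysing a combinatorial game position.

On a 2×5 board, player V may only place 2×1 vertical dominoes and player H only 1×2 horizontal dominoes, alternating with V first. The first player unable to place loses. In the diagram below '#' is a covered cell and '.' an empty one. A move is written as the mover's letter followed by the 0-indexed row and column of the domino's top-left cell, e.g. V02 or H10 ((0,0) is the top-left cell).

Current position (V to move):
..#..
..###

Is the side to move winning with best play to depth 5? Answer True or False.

V winning at [..#../..###]: True

[..#../..###] V move#1: V00:+1/#.#../#.###*, V01:+1/.##../.####
[#.#../#.###] H move#2: H03:-1/#.###/#.###*
[#.###/#.###] V move#3: V01:+1/#####/#####*
[#####/#####] end (terminal -1, H#4); searched ..#../..### to 5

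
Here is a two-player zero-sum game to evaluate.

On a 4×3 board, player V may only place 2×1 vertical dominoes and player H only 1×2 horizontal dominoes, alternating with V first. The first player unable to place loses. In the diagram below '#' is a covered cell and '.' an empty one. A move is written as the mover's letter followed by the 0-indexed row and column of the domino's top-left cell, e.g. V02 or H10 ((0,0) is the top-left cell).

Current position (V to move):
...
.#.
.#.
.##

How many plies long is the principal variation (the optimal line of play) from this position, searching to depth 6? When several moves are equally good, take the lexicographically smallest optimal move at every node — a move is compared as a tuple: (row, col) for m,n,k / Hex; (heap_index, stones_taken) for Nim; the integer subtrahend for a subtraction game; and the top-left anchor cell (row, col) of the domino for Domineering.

PV length from [.../.#./.#./.##]: 3 plies

p1 V@[.../.#./.#./.##]: V00[#../##./.#./.##]+1* V02[..#/.##/.#./.##]+1 V10[.../##./##./.##]+1 V12[.../.##/.##/.##]+1 V20[.../.#./##./###]+1
p2 H@[#../##./.#./.##]: H01[###/##./.#./.##]-1*
p3 V@[###/##./.#./.##]: V12[###/###/.##/.##]+1* V20[###/##./##./###]+1
p4 H@[###/###/.##/.##] terminal -1; root [.../.#./.#./.##] d6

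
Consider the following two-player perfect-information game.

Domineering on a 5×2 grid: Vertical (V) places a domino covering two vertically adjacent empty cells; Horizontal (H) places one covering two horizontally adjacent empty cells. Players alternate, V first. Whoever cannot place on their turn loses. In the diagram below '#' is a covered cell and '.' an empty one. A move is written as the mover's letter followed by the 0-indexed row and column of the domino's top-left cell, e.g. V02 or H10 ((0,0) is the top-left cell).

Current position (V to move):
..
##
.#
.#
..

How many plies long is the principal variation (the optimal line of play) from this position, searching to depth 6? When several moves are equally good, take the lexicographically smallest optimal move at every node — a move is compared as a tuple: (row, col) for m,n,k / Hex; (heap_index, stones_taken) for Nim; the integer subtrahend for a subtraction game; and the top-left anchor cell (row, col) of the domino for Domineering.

PV length from [../##/.#/.#/..]: 2 plies

[../##/.#/.#/..] V move#1: V20:-1/../##/##/##/..*, V30:-1/../##/.#/##/#.
[../##/##/##/..] H move#2: H00:+1/##/##/##/##/..*, H40:+1/../##/##/##/##
[##/##/##/##/..] end (terminal -1, V#3); searched ../##/.#/.#/.. to 6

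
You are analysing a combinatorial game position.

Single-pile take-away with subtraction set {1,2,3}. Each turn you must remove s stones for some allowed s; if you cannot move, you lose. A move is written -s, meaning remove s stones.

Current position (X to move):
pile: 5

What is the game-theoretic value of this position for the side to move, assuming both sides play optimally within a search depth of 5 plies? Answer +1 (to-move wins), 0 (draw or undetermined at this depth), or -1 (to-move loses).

p1 X@[5]: -1[4]+1* -2[3]-1 -3[2]-1
p2 O@[4]: -1[3]-1* -2[2]-1 -3[1]-1
p3 X@[3]: -1[2]-1 -2[1]-1 -3[0]+1*
p4 O@[0] terminal -1; root [5] d5

value(5, X) = +1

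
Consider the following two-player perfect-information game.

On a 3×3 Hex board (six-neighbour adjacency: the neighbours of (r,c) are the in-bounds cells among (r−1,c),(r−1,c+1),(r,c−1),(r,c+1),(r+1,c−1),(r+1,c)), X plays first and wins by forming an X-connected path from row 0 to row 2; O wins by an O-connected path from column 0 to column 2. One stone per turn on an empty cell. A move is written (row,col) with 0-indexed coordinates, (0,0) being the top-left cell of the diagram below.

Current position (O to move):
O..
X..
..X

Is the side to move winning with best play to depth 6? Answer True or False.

p1 O@[O../X../..X]: (0,1)[OO./X../..X]-1 (0,2)[O.O/X../..X]-1 (1,1)[O../XO./..X]+1* (1,2)[O../X.O/..X]-1 (2,0)[O../X../O.X]-1 (2,1)[O../X../.OX]-1
p2 X@[O../XO./..X]: (0,1)[OX./XO./..X]-1* (0,2)[O.X/XO./..X]-1 (1,2)[O../XOX/..X]-1 (2,0)[O../XO./X.X]-1 (2,1)[O../XO./.XX]-1
p3 O@[OX./XO./..X]: (0,2)[OXO/XO./..X]-1 (1,2)[OX./XOO/..X]-1 (2,0)[OX./XO./O.X]+1* (2,1)[OX./XO./.OX]-1
p4 X@[OX./XO./O.X]: (0,2)[OXX/XO./O.X]-1* (1,2)[OX./XOX/O.X]-1 (2,1)[OX./XO./OXX]-1
p5 O@[OXX/XO./O.X]: (1,2)[OXX/XOO/O.X]+1* (2,1)[OXX/XO./OOX]-1
p6 X@[OXX/XOO/O.X] terminal -1; root [O../X../..X] d6

O winning at [O../X../..X]: True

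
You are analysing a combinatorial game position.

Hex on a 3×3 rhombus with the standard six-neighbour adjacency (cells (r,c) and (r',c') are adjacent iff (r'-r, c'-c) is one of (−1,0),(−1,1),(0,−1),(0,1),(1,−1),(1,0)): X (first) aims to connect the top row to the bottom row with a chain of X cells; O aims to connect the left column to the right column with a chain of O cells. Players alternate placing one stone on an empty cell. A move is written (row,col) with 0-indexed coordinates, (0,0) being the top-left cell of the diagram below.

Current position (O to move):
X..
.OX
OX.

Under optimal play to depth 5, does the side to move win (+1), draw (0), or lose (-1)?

[X../.OX/OX.] O move#1: (0,1):-1/XO./.OX/OX., (0,2):+1/X.O/.OX/OX.*, (1,0):-1/X../OOX/OX., (2,2):-1/X../.OX/OXO
[X.O/.OX/OX.] end (terminal -1, X#2); searched X../.OX/OX. to 5

value(X../.OX/OX., O) = +1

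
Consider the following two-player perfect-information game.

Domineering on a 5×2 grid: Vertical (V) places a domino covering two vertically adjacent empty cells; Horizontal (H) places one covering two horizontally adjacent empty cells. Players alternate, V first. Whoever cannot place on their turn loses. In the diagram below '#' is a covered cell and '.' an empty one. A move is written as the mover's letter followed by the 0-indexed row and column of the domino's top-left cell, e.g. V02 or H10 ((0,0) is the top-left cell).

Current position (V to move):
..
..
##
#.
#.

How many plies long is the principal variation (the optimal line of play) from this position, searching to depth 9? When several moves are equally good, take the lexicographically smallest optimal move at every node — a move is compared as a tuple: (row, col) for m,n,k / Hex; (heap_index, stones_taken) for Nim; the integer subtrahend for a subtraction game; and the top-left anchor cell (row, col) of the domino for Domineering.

ply 1, V at ../../##/#./#. | V00=+1→#./#./##/#./#.*; V01=+1→.#/.#/##/#./#.; V31=-1→../../##/##/##
ply 2: #./#./##/#./#. is terminal -1 (H); from ../../##/#./#. depth 9

PV length from [../../##/#./#.]: 1 ply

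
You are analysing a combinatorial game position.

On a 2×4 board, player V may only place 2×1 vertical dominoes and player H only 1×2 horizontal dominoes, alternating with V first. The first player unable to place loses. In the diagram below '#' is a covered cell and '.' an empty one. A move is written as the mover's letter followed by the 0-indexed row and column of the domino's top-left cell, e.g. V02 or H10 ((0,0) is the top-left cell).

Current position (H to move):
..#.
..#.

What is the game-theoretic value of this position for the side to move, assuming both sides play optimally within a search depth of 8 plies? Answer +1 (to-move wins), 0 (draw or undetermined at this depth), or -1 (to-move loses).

value(..#./..#., H) = +1

p1 H@[..#./..#.]: H00[###./..#.]+1* H10[..#./###.]+1
p2 V@[###./..#.]: V03[####/..##]-1*
p3 H@[####/..##]: H10[####/####]+1*
p4 V@[####/####] terminal -1; root [..#./..#.] d8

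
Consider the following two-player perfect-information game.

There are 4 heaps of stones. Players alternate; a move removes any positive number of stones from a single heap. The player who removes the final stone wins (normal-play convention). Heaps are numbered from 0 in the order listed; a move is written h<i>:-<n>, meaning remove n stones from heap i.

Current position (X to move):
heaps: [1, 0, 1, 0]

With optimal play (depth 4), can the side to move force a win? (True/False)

X winning at [(1,0,1,0)]: False

ply 1, X at (1,0,1,0) | h0:-1=-1→(0,0,1,0)*; h2:-1=-1→(1,0,0,0)
ply 2, O at (0,0,1,0) | h2:-1=+1→(0,0,0,0)*
ply 3: (0,0,0,0) is terminal -1 (X); from (1,0,1,0) depth 4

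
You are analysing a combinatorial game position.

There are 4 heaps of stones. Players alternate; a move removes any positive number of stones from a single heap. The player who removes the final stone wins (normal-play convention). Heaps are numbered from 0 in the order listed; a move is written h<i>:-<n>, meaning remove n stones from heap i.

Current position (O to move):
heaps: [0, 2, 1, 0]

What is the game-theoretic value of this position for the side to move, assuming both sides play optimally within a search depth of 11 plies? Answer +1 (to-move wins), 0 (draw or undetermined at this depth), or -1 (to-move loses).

value((0,2,1,0), O) = +1

ply 1, O at (0,2,1,0) | h1:-1=+1→(0,1,1,0)*; h1:-2=-1→(0,0,1,0); h2:-1=-1→(0,2,0,0)
ply 2, X at (0,1,1,0) | h1:-1=-1→(0,0,1,0)*; h2:-1=-1→(0,1,0,0)
ply 3, O at (0,0,1,0) | h2:-1=+1→(0,0,0,0)*
ply 4: (0,0,0,0) is terminal -1 (X); from (0,2,1,0) depth 11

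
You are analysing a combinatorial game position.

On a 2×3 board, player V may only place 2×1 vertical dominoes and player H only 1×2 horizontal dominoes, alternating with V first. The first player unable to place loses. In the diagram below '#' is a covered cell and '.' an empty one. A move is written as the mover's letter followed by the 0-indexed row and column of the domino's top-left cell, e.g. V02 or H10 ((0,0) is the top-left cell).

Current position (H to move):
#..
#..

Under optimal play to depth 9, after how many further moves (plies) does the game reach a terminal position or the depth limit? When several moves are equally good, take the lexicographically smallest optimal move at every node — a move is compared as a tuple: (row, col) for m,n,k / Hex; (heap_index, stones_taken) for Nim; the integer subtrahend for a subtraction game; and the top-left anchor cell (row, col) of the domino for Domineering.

p1 H@[#../#..]: H01[###/#..]+1* H11[#../###]+1
p2 V@[###/#..] terminal -1; root [#../#..] d9

PV length from [#../#..]: 1 ply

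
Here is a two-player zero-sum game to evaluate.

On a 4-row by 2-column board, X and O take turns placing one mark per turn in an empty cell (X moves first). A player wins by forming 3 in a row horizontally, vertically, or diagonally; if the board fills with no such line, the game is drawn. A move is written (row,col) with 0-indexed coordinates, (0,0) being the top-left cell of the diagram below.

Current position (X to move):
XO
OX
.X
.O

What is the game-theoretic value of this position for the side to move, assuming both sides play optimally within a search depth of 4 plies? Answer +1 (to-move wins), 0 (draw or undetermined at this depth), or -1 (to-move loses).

[XO/OX/.X/.O] X move#1: (2,0):+0/XO/OX/XX/.O*, (3,0):+0/XO/OX/.X/XO
[XO/OX/XX/.O] O move#2: (3,0):+0/XO/OX/XX/OO*
[XO/OX/XX/OO] end (terminal +0, X#3); searched XO/OX/.X/.O to 4

value(XO/OX/.X/.O, X) = 0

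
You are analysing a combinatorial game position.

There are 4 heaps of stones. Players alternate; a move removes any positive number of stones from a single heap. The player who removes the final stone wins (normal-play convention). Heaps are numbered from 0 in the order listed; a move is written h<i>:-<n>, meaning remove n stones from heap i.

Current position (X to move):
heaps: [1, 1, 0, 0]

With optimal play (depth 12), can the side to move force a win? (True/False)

[(1,1,0,0)] X move#1: h0:-1:-1/(0,1,0,0)*, h1:-1:-1/(1,0,0,0)
[(0,1,0,0)] O move#2: h1:-1:+1/(0,0,0,0)*
[(0,0,0,0)] end (terminal -1, X#3); searched (1,1,0,0) to 12

X winning at [(1,1,0,0)]: False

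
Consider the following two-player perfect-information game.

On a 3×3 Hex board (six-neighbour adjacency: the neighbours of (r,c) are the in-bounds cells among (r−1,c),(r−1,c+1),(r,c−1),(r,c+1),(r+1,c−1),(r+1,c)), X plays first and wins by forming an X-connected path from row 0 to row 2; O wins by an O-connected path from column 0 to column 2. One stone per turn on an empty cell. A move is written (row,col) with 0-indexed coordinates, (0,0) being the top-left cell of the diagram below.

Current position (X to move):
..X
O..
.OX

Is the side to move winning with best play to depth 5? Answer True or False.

ply 1, X at ..X/O../.OX | (0,0)=-1→X.X/O../.OX; (0,1)=-1→.XX/O../.OX; (1,1)=+1→..X/OX./.OX*; (1,2)=+1→..X/O.X/.OX; (2,0)=+1→..X/O../XOX
ply 2, O at ..X/OX./.OX | (0,0)=-1→O.X/OX./.OX*; (0,1)=-1→.OX/OX./.OX; (1,2)=-1→..X/OXO/.OX; (2,0)=-1→..X/OX./OOX
ply 3, X at O.X/OX./.OX | (0,1)=+1→OXX/OX./.OX*; (1,2)=+1→O.X/OXX/.OX; (2,0)=+1→O.X/OX./XOX
ply 4, O at OXX/OX./.OX | (1,2)=-1→OXX/OXO/.OX*; (2,0)=-1→OXX/OX./OOX
ply 5, X at OXX/OXO/.OX | (2,0)=+1→OXX/OXO/XOX*
ply 6: OXX/OXO/XOX is terminal -1 (O); from ..X/O../.OX depth 5

X winning at [..X/O../.OX]: True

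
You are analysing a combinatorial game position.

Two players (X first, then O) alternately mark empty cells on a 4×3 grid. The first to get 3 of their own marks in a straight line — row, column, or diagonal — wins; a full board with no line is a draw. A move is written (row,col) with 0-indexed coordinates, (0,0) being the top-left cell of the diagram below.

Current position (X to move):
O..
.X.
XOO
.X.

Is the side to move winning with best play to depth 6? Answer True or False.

ply 1, X at O../.X./XOO/.X. | (0,1)=+0→OX./.X./XOO/.X.; (0,2)=+1→O.X/.X./XOO/.X.*; (1,0)=+1→O../XX./XOO/.X.; (1,2)=+1→O../.XX/XOO/.X.; (3,0)=+1→O../.X./XOO/XX.; (3,2)=+1→O../.X./XOO/.XX
ply 2: O.X/.X./XOO/.X. is terminal -1 (O); from O../.X./XOO/.X. depth 6

X winning at [O../.X./XOO/.X.]: True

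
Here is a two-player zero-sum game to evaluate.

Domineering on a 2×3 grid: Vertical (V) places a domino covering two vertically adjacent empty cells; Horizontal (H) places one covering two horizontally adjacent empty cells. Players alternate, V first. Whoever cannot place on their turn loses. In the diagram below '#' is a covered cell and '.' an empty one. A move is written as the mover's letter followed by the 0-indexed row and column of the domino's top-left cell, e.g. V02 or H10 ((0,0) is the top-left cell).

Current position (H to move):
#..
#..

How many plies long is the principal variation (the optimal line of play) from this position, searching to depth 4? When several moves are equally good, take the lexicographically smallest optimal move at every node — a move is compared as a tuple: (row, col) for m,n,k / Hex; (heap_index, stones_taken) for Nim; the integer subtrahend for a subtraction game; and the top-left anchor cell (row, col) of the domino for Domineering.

p1 H@[#../#..]: H01[###/#..]+1* H11[#../###]+1
p2 V@[###/#..] terminal -1; root [#../#..] d4

PV length from [#../#..]: 1 ply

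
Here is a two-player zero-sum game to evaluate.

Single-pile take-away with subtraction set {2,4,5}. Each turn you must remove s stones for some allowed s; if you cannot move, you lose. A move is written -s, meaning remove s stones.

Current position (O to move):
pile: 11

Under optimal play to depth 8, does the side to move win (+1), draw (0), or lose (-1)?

ply 1, O at 11 | -2=-1→9; -4=+1→7*; -5=-1→6
ply 2, X at 7 | -2=-1→5*; -4=-1→3; -5=-1→2
ply 3, O at 5 | -2=-1→3; -4=+1→1*; -5=+1→0
ply 4: 1 is terminal -1 (X); from 11 depth 8

value(11, O) = +1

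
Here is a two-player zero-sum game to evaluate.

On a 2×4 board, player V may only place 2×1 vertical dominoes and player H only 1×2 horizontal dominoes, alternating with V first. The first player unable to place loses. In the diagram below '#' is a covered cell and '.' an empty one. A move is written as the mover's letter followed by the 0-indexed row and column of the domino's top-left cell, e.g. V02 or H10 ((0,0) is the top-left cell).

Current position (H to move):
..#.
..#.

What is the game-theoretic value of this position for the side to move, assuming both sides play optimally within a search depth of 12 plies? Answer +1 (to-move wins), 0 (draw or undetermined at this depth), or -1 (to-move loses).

value(..#./..#., H) = +1

p1 H@[..#./..#.]: H00[###./..#.]+1* H10[..#./###.]+1
p2 V@[###./..#.]: V03[####/..##]-1*
p3 H@[####/..##]: H10[####/####]+1*
p4 V@[####/####] terminal -1; root [..#./..#.] d12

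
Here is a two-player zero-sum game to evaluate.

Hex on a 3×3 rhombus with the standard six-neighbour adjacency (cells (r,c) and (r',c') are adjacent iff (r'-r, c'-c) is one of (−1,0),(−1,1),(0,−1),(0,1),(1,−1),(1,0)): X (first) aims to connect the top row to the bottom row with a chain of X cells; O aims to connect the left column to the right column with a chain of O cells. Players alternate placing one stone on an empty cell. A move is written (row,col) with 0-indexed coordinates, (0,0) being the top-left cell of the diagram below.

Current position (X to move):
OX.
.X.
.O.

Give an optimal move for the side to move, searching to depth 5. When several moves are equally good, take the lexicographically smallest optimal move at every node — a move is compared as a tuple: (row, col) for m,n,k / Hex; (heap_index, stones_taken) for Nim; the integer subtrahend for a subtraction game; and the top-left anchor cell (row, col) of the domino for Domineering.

X's best at [OX./.X./.O.]: (1,2)

[OX./.X./.O.] X move#1: (0,2):-1/OXX/.X./.O., (1,0):-1/OX./XX./.O., (1,2):+1/OX./.XX/.O.*, (2,0):+1/OX./.X./XO., (2,2):+1/OX./.X./.OX
[OX./.XX/.O.] O move#2: (0,2):-1/OXO/.XX/.O.*, (1,0):-1/OX./OXX/.O., (2,0):-1/OX./.XX/OO., (2,2):-1/OX./.XX/.OO
[OXO/.XX/.O.] X move#3: (1,0):+1/OXO/XXX/.O.*, (2,0):+1/OXO/.XX/XO., (2,2):+1/OXO/.XX/.OX
[OXO/XXX/.O.] O move#4: (2,0):-1/OXO/XXX/OO.*, (2,2):-1/OXO/XXX/.OO
[OXO/XXX/OO.] X move#5: (2,2):+1/OXO/XXX/OOX*
[OXO/XXX/OOX] end (terminal -1, O#6); searched OX./.X./.O. to 5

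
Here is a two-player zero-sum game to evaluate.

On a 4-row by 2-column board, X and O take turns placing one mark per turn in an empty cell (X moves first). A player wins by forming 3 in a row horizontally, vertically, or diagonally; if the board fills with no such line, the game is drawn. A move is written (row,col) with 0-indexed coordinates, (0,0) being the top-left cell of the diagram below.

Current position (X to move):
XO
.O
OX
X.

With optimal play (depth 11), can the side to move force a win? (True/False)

ply 1, X at XO/.O/OX/X. | (1,0)=+0→XO/XO/OX/X.*; (3,1)=+0→XO/.O/OX/XX
ply 2, O at XO/XO/OX/X. | (3,1)=+0→XO/XO/OX/XO*
ply 3: XO/XO/OX/XO is terminal +0 (X); from XO/.O/OX/X. depth 11

X winning at [XO/.O/OX/X.]: False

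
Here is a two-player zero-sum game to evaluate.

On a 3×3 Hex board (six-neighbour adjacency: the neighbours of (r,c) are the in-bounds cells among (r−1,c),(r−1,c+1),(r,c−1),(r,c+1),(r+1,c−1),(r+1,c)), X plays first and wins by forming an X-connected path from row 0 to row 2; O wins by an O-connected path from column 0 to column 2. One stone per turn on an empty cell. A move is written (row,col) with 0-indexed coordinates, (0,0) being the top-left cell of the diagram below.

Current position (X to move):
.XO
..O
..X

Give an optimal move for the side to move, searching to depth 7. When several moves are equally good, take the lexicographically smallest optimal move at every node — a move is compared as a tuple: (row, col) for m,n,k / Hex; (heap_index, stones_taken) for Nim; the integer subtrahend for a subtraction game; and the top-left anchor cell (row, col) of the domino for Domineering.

X's best at [.XO/..O/..X]: (1,1)

p1 X@[.XO/..O/..X]: (0,0)[XXO/..O/..X]-1 (1,0)[.XO/X.O/..X]-1 (1,1)[.XO/.XO/..X]+1* (2,0)[.XO/..O/X.X]+1 (2,1)[.XO/..O/.XX]-1
p2 O@[.XO/.XO/..X]: (0,0)[OXO/.XO/..X]-1* (1,0)[.XO/OXO/..X]-1 (2,0)[.XO/.XO/O.X]-1 (2,1)[.XO/.XO/.OX]-1
p3 X@[OXO/.XO/..X]: (1,0)[OXO/XXO/..X]+1* (2,0)[OXO/.XO/X.X]+1 (2,1)[OXO/.XO/.XX]+1
p4 O@[OXO/XXO/..X]: (2,0)[OXO/XXO/O.X]-1* (2,1)[OXO/XXO/.OX]-1
p5 X@[OXO/XXO/O.X]: (2,1)[OXO/XXO/OXX]+1*
p6 O@[OXO/XXO/OXX] terminal -1; root [.XO/..O/..X] d7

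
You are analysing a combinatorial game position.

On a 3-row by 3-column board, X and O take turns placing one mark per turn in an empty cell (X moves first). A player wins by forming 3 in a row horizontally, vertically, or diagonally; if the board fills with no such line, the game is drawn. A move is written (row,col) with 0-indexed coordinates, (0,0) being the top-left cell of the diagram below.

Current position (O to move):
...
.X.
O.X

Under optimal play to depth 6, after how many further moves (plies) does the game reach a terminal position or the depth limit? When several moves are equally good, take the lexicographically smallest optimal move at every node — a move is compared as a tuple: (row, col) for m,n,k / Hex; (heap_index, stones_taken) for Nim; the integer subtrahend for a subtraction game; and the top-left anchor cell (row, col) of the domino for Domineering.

ply 1, O at .../.X./O.X | (0,0)=+0→O../.X./O.X*; (0,1)=-1→.O./.X./O.X; (0,2)=-1→..O/.X./O.X; (1,0)=-1→.../OX./O.X; (1,2)=-1→.../.XO/O.X; (2,1)=-1→.../.X./OOX
ply 2, X at O../.X./O.X | (0,1)=-1→OX./.X./O.X; (0,2)=-1→O.X/.X./O.X; (1,0)=+0→O../XX./O.X*; (1,2)=-1→O../.XX/O.X; (2,1)=-1→O../.X./OXX
ply 3, O at O../XX./O.X | (0,1)=-1→OO./XX./O.X; (0,2)=-1→O.O/XX./O.X; (1,2)=+0→O../XXO/O.X*; (2,1)=-1→O../XX./OOX
ply 4, X at O../XXO/O.X | (0,1)=+0→OX./XXO/O.X*; (0,2)=+0→O.X/XXO/O.X; (2,1)=+0→O../XXO/OXX
ply 5, O at OX./XXO/O.X | (0,2)=-1→OXO/XXO/O.X; (2,1)=+0→OX./XXO/OOX*
ply 6, X at OX./XXO/OOX | (0,2)=+0→OXX/XXO/OOX*
ply 7: OXX/XXO/OOX is terminal +0 (O); from .../.X./O.X depth 6

PV length from [.../.X./O.X]: 6 plies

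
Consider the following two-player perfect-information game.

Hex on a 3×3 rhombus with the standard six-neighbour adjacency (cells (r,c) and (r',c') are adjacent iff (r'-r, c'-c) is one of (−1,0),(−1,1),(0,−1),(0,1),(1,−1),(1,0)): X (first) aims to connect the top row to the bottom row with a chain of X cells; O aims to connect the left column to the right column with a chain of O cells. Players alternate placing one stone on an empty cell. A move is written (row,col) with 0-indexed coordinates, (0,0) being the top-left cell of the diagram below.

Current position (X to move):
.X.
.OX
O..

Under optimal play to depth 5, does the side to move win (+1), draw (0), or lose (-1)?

[.X./.OX/O..] X move#1: (0,0):-1/XX./.OX/O.., (0,2):+1/.XX/.OX/O..*, (1,0):-1/.X./XOX/O.., (2,1):-1/.X./.OX/OX., (2,2):-1/.X./.OX/O.X
[.XX/.OX/O..] O move#2: (0,0):-1/OXX/.OX/O..*, (1,0):-1/.XX/OOX/O.., (2,1):-1/.XX/.OX/OO., (2,2):-1/.XX/.OX/O.O
[OXX/.OX/O..] X move#3: (1,0):+1/OXX/XOX/O..*, (2,1):+1/OXX/.OX/OX., (2,2):+1/OXX/.OX/O.X
[OXX/XOX/O..] O move#4: (2,1):-1/OXX/XOX/OO.*, (2,2):-1/OXX/XOX/O.O
[OXX/XOX/OO.] X move#5: (2,2):+1/OXX/XOX/OOX*
[OXX/XOX/OOX] end (terminal -1, O#6); searched .X./.OX/O.. to 5

value(.X./.OX/O.., X) = +1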